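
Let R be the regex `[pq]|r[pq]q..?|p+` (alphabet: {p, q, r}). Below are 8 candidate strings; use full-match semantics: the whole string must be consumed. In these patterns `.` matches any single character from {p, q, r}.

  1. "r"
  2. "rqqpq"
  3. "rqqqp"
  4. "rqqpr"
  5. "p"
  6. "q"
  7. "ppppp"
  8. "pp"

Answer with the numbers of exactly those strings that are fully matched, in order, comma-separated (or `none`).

2, 3, 4, 5, 6, 7, 8

1 → no match
2 → match
3 → match
4 → match
5 → match
6 → match
7 → match
8 → match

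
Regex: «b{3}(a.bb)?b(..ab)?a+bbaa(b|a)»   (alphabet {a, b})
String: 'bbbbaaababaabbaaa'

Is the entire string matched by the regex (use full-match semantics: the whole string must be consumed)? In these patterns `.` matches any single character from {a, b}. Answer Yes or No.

No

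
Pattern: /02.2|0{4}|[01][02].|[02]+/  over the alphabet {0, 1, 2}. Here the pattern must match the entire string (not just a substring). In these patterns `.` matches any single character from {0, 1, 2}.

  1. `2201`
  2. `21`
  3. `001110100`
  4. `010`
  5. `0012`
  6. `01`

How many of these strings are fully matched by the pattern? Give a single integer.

0

1. `2201` → no match
2. `21` → no match
3. `001110100` → no match
4. `010` → no match
5. `0012` → no match
6. `01` → no match
Total matched: 0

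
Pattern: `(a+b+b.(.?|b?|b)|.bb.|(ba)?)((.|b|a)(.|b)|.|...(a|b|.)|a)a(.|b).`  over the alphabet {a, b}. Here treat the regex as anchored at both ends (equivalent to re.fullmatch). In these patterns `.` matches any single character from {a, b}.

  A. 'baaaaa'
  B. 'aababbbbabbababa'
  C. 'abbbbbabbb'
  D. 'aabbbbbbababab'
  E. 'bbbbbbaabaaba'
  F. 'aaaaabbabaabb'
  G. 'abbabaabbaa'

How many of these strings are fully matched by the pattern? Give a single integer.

2

A → match
B → no match
C → no match
D → no match
E → no match
F → match
G → no match
Total matched: 2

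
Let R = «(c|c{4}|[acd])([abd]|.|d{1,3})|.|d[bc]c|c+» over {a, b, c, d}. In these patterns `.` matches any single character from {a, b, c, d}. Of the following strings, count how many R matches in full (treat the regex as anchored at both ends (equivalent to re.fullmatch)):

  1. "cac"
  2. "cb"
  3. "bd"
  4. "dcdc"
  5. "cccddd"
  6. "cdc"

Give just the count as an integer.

1

1 → no match
2 → match
3 → no match
4 → no match
5 → no match
6 → no match
Total matched: 1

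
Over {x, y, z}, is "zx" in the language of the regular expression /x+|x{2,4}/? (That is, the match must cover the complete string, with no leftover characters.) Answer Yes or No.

Every match must start with "x", but "zx" does not.

No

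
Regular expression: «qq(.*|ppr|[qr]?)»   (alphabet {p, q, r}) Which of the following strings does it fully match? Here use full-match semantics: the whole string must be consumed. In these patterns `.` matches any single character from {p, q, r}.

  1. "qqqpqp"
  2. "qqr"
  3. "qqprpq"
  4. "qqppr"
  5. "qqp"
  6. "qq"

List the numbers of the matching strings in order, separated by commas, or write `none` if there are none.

1. "qqqpqp" → match
2. "qqr" → match
3. "qqprpq" → match
4. "qqppr" → match
5. "qqp" → match
6. "qq" → match

1, 2, 3, 4, 5, 6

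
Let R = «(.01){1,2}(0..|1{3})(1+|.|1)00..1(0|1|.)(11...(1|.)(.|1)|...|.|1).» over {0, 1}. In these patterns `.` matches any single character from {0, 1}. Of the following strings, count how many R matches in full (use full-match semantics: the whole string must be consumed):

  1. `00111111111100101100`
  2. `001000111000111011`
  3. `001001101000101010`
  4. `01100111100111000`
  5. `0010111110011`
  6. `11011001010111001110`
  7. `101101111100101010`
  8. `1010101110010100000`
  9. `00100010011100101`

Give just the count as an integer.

1 → match
2 → no match
3 → no match
4 → no match
5 → no match
6 → no match
7 → match
8 → match
9 → match
Total matched: 4

4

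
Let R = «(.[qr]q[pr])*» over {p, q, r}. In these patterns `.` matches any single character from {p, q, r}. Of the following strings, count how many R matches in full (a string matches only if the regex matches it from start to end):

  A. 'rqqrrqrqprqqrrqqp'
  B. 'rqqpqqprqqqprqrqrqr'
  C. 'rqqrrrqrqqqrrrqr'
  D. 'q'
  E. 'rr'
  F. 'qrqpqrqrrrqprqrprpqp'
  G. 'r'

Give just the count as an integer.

A → no match
B → no match
C → match
D → no match
E → no match
F → no match
G → no match
Total matched: 1

1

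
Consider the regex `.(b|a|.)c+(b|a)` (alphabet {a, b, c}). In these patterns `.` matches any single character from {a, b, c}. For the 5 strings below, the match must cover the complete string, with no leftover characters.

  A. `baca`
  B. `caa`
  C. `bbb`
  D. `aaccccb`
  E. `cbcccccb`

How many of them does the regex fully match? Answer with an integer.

A. `baca` → match
B. `caa` → no match
C. `bbb` → no match
D. `aaccccb` → match
E. `cbcccccb` → match
Total matched: 3

3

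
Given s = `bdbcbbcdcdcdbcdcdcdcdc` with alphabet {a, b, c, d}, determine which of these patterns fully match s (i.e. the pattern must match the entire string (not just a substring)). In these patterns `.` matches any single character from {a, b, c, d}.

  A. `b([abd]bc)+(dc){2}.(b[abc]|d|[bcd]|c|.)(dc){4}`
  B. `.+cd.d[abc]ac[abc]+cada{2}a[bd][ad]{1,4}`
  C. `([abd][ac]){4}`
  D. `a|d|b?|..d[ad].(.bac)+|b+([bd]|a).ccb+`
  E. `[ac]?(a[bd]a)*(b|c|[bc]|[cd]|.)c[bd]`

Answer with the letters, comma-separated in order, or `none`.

A → match
B → no match
C → no match
D → no match
E → no match

A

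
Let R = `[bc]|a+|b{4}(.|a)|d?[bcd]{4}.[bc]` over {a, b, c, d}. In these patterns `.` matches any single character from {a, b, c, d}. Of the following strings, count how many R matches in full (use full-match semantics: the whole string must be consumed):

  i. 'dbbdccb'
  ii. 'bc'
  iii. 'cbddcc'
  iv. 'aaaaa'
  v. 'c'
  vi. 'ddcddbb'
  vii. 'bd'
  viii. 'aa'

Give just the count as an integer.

i → match
ii → no match
iii → match
iv → match
v → match
vi → match
vii → no match
viii → match
Total matched: 6

6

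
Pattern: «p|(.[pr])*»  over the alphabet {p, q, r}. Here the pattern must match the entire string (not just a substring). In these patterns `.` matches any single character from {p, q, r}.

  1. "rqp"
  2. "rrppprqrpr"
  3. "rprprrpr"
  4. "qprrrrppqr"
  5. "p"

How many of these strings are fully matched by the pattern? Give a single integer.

1 → no match
2 → match
3 → match
4 → match
5 → match
Total matched: 4

4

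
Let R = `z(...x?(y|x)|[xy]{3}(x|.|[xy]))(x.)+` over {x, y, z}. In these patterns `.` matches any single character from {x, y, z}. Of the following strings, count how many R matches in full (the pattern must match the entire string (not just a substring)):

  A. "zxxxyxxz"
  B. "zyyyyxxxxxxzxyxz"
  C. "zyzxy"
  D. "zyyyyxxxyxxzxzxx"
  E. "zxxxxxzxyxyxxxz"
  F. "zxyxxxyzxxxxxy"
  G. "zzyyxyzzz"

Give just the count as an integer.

A → no match
B → no match
C → no match
D → no match
E → match
F → no match
G → no match
Total matched: 1

1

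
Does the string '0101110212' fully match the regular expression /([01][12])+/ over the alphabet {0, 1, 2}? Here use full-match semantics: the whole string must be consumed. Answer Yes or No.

Yes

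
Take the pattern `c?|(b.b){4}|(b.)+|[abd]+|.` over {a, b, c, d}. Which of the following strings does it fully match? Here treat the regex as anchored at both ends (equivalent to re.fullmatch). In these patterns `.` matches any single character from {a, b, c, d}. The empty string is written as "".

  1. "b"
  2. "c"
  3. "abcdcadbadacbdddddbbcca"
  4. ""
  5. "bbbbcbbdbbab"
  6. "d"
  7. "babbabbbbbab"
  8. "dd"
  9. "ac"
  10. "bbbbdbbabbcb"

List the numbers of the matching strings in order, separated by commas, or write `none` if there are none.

1, 2, 4, 5, 6, 7, 8, 10

1 → match
2 → match
3 → no match
4 → match
5 → match
6 → match
7 → match
8 → match
9 → no match
10 → match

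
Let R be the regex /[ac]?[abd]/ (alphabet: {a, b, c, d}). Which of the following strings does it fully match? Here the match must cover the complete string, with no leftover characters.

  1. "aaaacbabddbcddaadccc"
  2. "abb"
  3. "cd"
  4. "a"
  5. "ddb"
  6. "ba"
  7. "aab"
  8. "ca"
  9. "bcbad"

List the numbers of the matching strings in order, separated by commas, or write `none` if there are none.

3, 4, 8

1 → no match
2 → no match
3 → match
4 → match
5 → no match
6 → no match
7 → no match
8 → match
9 → no match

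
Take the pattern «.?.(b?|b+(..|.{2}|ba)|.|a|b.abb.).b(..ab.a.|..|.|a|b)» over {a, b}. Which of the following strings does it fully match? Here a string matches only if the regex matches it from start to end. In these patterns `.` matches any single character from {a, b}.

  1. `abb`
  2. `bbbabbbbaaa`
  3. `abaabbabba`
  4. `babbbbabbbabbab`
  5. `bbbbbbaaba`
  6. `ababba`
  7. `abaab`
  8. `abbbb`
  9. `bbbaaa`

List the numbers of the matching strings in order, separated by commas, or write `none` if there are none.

3, 4, 5, 6, 8

1 → no match
2 → no match
3 → match
4 → match
5 → match
6 → match
7 → no match
8 → match
9 → no match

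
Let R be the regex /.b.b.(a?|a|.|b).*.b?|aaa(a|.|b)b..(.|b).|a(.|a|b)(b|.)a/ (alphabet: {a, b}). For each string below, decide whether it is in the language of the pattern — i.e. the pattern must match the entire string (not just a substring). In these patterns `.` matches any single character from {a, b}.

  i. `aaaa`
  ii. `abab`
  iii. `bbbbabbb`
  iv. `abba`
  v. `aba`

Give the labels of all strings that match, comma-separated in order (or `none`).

i, iii, iv

i → match
ii → no match
iii → match
iv → match
v → no match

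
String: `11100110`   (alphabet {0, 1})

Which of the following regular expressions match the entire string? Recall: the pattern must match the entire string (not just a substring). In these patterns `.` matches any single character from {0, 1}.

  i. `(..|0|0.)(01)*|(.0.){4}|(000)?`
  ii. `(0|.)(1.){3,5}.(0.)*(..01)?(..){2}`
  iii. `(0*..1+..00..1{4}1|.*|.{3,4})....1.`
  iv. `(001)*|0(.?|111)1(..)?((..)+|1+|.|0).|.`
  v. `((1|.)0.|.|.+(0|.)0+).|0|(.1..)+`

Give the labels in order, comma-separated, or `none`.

iii, v

i → no match
ii → no match
iii → match
iv → no match
v → match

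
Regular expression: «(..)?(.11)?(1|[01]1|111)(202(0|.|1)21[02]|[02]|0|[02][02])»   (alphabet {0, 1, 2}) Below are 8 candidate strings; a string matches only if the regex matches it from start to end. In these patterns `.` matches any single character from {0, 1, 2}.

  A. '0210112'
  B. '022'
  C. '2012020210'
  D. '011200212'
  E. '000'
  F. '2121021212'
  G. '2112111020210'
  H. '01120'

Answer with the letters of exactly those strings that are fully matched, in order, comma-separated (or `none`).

C, H

A → no match
B → no match
C → match
D → no match
E → no match
F → no match
G → no match
H → match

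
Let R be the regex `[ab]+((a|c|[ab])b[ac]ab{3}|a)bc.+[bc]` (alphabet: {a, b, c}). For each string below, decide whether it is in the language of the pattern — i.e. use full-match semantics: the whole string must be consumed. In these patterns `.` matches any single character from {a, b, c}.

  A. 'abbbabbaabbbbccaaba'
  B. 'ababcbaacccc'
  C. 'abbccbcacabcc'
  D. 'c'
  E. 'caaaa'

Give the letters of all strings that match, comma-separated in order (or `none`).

A → no match
B. 'ababcbaacccc' → match
C → no match
D. 'c' → no match
E. 'caaaa' → no match

B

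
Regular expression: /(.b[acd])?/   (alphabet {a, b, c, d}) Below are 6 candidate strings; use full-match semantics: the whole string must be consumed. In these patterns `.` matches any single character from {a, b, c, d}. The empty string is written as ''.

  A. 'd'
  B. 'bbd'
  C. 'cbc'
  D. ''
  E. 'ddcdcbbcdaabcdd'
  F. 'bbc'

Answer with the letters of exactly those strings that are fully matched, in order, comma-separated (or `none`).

B, C, D, F

A → no match
B → match
C → match
D → match
E → no match
F → match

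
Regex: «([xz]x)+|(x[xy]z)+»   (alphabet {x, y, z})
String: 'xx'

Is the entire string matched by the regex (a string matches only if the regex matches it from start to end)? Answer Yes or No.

Yes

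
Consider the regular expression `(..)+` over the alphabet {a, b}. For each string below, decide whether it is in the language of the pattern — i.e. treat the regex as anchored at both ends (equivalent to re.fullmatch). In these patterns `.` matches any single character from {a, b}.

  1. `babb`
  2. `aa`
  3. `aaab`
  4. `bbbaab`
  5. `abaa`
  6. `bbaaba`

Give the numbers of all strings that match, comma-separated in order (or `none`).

1 → match
2 → match
3 → match
4 → match
5 → match
6 → match

1, 2, 3, 4, 5, 6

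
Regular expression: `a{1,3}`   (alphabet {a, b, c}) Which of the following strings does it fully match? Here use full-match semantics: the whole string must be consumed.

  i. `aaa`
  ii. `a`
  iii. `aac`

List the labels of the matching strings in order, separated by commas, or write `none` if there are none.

i, ii

i → match
ii → match
iii → no match — must end with `a`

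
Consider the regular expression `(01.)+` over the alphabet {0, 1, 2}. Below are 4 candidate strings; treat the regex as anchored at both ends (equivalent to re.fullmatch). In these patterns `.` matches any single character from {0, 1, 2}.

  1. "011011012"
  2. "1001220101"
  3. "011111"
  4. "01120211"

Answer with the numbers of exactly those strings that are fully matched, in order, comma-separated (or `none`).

1 → match
2 → no match — must start with "01"
3 → no match
4 → no match

1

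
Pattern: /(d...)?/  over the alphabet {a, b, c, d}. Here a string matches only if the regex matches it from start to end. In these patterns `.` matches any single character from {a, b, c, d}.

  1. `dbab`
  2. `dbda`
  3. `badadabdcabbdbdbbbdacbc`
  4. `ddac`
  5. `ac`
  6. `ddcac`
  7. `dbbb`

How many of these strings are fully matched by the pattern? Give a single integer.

1 → match
2 → match
3 → no match
4 → match
5 → no match
6 → no match
7 → match
Total matched: 4

4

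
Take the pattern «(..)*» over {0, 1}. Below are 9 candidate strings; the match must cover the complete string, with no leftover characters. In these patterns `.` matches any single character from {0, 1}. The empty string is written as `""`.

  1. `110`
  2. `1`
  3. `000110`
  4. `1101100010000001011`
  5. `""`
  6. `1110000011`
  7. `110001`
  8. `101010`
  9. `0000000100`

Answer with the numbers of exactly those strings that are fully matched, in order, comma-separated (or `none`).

3, 5, 6, 7, 8, 9

1 → no match
2 → no match
3 → match
4 → no match
5 → match
6 → match
7 → match
8 → match
9 → match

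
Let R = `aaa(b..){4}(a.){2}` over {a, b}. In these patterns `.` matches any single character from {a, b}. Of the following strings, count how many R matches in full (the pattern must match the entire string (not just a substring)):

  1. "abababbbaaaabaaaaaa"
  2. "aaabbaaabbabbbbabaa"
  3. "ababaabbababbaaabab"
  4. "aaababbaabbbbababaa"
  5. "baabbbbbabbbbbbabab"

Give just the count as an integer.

1

1 → no match — must start with "aaab"
2 → no match
3 → no match — must start with "aaab"
4 → match
5 → no match — must start with "aaab"
Total matched: 1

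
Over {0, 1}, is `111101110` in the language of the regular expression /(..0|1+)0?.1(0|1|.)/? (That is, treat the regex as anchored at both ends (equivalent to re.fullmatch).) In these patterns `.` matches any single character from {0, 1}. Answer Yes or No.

No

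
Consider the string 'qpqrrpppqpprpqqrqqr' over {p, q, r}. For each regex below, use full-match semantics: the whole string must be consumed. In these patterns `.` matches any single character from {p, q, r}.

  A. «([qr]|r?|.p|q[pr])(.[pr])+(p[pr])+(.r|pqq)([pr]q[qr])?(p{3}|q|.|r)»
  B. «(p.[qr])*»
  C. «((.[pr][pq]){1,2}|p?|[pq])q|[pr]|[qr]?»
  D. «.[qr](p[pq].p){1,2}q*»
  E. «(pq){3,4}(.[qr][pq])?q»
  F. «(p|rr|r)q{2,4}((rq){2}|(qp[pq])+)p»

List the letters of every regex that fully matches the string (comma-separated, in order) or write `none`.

A

A → match
B → no match
C → no match
D → no match
E → no match — must start with 'pq'
F → no match — must end with 'p'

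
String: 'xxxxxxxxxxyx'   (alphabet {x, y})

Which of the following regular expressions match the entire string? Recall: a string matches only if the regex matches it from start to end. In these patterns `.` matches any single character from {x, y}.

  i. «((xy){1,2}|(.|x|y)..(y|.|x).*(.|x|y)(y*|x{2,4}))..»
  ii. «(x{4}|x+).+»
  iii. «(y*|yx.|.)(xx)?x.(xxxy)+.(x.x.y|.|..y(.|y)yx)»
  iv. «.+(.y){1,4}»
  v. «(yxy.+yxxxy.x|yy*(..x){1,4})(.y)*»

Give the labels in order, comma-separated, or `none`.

i → match
ii → match
iii → no match
iv → no match — must end with 'y'
v → no match

i, ii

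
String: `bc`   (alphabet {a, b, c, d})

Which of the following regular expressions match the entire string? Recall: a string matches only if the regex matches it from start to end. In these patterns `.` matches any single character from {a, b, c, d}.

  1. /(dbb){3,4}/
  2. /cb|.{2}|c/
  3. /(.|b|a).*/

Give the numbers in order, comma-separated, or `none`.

2, 3

1 → no match — must start with `dbb`
2 → match
3 → match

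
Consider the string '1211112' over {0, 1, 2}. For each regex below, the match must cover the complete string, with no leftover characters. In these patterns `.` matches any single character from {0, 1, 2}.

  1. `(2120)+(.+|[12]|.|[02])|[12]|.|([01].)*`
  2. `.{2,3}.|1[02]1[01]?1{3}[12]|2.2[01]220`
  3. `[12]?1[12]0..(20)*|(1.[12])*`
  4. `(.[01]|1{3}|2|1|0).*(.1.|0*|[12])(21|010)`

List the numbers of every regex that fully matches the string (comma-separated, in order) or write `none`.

2

1 → no match
2 → match
3 → no match
4 → no match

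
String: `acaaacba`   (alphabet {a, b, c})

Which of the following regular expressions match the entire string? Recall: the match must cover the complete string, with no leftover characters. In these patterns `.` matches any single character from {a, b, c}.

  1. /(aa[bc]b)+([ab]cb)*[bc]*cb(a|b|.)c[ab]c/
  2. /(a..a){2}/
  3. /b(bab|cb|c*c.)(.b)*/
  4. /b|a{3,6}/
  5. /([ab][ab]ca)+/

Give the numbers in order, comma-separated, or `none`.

1 → no match — must start with `aa`
2 → match
3 → no match — must start with `b`
4 → no match
5 → no match — must end with `ca`

2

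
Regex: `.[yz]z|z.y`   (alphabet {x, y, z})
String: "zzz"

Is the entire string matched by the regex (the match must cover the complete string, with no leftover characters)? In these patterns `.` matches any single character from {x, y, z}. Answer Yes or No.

Yes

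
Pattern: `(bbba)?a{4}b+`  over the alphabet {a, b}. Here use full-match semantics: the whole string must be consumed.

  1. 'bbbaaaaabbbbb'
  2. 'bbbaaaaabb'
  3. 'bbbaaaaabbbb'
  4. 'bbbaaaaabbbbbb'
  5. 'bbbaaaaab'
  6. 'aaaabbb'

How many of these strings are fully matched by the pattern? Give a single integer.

1 → match
2 → match
3 → match
4 → match
5 → match
6 → match
Total matched: 6

6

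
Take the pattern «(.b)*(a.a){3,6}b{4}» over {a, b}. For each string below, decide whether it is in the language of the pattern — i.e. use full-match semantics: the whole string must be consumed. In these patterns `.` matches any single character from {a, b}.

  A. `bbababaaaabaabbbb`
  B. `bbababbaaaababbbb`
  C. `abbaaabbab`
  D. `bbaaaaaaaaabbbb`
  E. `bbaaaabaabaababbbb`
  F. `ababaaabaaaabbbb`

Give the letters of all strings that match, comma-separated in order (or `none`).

D, E

A → no match
B → no match
C → no match
D → match
E → match
F → no match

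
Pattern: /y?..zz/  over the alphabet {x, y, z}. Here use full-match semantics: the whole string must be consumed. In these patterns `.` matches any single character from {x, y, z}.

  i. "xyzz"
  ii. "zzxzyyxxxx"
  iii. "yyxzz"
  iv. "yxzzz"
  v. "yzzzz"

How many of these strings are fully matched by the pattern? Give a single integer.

i → match
ii → no match — must end with "zz"
iii → match
iv → match
v → match
Total matched: 4

4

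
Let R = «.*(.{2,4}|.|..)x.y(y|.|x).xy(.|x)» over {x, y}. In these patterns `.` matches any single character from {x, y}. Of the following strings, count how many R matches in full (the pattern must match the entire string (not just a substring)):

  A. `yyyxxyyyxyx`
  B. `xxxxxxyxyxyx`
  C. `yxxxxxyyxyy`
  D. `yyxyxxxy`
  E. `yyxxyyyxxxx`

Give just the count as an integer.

2

A → match
B → match
C → no match
D → no match
E → no match
Total matched: 2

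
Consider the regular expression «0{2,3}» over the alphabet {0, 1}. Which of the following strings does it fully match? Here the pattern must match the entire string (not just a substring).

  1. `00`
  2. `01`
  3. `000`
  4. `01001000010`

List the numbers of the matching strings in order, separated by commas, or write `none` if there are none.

1, 3

1 → match
2 → no match — must end with `0`
3 → match
4 → no match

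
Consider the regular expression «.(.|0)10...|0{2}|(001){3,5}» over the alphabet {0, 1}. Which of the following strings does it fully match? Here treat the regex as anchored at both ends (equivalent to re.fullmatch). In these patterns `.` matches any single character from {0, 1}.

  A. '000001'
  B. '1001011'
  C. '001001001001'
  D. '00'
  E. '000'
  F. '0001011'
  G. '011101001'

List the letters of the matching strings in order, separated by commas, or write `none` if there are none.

A → no match
B → no match
C → match
D → match
E → no match
F → no match
G → no match

C, D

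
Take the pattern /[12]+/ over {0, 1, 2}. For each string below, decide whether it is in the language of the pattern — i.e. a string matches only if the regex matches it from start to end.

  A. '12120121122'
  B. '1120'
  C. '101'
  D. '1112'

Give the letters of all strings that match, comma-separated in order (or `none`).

D

A → no match
B → no match
C → no match
D → match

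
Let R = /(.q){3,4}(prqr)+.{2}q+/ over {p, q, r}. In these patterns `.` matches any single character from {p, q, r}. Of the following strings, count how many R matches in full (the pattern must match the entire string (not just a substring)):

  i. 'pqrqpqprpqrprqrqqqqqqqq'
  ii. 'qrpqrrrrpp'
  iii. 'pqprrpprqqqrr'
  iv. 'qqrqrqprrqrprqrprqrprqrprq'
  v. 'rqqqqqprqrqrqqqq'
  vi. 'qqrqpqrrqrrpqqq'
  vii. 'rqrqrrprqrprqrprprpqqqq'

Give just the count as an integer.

1

i → no match
ii. 'qrpqrrrrpp' → no match — must end with 'q'
iii → no match — must end with 'q'
iv → no match
v → match
vi → no match
vii → no match
Total matched: 1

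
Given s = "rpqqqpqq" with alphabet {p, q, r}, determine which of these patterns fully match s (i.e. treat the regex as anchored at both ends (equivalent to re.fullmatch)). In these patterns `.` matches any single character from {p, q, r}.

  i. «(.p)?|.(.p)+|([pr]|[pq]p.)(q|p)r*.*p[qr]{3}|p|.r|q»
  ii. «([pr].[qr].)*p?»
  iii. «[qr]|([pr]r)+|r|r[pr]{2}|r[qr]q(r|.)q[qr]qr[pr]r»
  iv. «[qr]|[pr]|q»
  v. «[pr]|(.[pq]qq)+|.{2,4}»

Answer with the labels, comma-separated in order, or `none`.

i → no match
ii → no match
iii → no match
iv → no match
v → match

v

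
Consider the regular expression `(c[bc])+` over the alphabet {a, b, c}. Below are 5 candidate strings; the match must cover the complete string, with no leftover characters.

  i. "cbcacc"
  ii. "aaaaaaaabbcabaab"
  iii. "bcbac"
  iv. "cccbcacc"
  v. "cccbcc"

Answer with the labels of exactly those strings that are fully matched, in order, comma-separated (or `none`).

v

i → no match
ii → no match — must start with "c"
iii → no match — must start with "c"
iv → no match
v → match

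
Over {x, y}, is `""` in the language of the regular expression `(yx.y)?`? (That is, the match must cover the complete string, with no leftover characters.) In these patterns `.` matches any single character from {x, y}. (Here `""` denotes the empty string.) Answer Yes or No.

Yes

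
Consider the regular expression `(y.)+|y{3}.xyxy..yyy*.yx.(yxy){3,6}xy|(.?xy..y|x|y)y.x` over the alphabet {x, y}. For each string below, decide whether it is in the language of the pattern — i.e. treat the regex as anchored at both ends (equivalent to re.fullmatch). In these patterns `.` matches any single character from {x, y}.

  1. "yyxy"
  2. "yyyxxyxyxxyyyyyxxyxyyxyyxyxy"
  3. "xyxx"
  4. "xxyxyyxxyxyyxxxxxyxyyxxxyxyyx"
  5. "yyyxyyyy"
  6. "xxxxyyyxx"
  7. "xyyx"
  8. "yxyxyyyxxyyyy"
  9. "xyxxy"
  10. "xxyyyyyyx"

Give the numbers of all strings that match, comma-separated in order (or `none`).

1 → no match
2 → match
3 → match
4 → no match
5 → match
6 → no match
7 → match
8 → no match
9 → no match
10 → match

2, 3, 5, 7, 10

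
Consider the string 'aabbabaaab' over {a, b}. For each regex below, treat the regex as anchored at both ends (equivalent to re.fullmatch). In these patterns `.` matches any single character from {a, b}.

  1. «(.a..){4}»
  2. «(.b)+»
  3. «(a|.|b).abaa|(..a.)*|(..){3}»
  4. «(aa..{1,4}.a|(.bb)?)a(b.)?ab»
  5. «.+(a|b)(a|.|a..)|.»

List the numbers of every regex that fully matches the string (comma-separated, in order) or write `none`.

4, 5

1 → no match
2 → no match
3 → no match
4 → match
5 → match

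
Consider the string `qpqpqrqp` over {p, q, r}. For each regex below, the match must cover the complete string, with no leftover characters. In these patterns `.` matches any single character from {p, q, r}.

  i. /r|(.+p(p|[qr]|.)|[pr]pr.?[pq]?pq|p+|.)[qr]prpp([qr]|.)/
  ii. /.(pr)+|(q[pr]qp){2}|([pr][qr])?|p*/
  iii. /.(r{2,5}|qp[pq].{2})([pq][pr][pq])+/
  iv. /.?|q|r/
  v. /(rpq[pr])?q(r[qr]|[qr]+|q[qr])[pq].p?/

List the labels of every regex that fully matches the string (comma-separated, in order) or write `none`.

i → no match
ii → match
iii → no match
iv → no match
v → no match

ii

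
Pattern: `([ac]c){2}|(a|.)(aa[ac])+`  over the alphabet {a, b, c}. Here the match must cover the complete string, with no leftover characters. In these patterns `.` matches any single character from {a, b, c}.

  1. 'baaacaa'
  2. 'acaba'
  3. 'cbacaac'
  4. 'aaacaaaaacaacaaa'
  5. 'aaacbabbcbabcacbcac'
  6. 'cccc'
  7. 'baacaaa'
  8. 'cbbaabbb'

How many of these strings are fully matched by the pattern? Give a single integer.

3

1. 'baaacaa' → no match
2. 'acaba' → no match
3. 'cbacaac' → no match
4 → match
5 → no match
6. 'cccc' → match
7. 'baacaaa' → match
8. 'cbbaabbb' → no match
Total matched: 3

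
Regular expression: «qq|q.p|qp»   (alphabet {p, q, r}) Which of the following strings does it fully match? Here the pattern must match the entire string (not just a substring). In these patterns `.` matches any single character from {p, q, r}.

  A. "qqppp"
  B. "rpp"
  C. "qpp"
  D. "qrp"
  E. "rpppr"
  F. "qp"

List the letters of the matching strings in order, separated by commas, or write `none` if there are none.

C, D, F

A → no match
B → no match
C → match
D → match
E → no match
F → match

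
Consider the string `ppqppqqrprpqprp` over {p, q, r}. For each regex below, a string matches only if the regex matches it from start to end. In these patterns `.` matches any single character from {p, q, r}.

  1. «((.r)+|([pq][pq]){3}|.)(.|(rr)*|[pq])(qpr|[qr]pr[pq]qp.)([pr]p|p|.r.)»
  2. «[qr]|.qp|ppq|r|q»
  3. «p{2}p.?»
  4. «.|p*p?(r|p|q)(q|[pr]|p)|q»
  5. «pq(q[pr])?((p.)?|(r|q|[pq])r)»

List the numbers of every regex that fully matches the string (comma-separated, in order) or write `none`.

1

1 → match
2 → no match
3 → no match
4 → no match
5 → no match — must start with `pq`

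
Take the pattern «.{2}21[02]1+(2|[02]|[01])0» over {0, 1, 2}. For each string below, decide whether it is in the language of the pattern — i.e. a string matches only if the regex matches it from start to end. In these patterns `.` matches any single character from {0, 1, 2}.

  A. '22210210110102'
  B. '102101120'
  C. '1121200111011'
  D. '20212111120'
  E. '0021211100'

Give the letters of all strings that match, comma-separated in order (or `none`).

B, D, E

A → no match — must end with '0'
B. '102101120' → match
C → no match — must end with '0'
D. '20212111120' → match
E. '0021211100' → match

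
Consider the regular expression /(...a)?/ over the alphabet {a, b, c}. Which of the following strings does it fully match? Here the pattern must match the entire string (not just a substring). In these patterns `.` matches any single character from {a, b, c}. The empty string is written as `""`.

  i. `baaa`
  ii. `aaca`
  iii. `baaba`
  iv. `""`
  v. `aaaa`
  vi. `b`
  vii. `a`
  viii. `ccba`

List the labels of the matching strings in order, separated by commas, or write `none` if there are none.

i → match
ii → match
iii → no match
iv → match
v → match
vi → no match
vii → no match
viii → match

i, ii, iv, v, viii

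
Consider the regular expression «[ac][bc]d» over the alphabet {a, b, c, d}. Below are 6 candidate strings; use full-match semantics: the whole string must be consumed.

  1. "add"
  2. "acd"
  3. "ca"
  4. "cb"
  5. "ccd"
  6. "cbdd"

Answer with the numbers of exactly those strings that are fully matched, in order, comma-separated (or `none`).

2, 5

1. "add" → no match
2. "acd" → match
3. "ca" → no match — must end with "d"
4. "cb" → no match — must end with "d"
5. "ccd" → match
6. "cbdd" → no match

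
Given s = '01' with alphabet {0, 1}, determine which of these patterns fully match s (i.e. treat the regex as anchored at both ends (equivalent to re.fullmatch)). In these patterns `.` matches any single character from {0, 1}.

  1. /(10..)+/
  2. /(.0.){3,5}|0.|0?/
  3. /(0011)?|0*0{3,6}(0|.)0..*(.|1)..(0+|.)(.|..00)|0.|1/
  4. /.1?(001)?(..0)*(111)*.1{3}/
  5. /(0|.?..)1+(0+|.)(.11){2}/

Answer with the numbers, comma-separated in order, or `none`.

2, 3

1 → no match — must start with '10'
2 → match
3 → match
4 → no match
5 → no match — must end with '11'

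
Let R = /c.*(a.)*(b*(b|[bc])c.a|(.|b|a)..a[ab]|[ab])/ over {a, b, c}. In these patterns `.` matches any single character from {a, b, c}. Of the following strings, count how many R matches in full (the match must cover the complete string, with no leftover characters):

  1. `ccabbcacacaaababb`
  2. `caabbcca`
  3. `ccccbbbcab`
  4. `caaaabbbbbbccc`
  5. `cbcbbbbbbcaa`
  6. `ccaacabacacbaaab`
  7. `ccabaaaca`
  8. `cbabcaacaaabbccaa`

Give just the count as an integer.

7

1 → match
2 → match
3 → match
4 → no match
5 → match
6 → match
7 → match
8 → match
Total matched: 7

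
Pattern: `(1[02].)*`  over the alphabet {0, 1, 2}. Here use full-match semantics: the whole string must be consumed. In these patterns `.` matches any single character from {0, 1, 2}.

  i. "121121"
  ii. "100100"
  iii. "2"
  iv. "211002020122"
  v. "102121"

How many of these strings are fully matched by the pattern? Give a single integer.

i → match
ii → match
iii → no match
iv → no match
v → match
Total matched: 3

3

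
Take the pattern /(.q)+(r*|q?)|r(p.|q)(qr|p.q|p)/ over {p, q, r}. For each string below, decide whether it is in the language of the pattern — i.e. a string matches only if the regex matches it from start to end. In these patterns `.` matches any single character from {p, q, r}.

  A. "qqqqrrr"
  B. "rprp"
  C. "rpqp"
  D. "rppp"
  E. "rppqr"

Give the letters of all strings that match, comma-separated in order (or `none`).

A, B, C, D, E

A → match
B → match
C → match
D → match
E → match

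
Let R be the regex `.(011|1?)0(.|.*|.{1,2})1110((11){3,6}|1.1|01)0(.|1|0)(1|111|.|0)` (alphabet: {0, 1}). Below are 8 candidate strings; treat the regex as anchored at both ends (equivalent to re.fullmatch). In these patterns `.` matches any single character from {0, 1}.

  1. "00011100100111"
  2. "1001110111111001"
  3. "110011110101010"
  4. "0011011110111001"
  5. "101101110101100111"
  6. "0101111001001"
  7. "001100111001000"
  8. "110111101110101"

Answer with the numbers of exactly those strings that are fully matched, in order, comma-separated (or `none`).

1, 2, 3, 4, 6, 7

1 → match
2 → match
3 → match
4 → match
5 → no match
6 → match
7 → match
8 → no match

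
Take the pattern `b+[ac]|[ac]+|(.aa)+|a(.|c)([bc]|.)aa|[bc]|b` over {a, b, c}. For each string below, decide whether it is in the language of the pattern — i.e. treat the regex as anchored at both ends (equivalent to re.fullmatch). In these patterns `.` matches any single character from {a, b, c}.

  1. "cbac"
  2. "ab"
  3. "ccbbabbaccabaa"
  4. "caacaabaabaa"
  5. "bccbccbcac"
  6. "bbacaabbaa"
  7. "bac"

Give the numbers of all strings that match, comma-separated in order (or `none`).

4

1. "cbac" → no match
2. "ab" → no match
3 → no match
4. "caacaabaabaa" → match
5. "bccbccbcac" → no match
6. "bbacaabbaa" → no match
7. "bac" → no match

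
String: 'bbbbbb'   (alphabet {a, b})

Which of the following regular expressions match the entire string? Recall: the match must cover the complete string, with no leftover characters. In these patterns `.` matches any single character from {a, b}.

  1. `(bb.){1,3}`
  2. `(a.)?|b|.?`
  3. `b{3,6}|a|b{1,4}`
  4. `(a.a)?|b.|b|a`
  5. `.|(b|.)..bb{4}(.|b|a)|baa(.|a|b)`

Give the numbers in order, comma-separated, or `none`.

1 → match
2 → no match
3 → match
4 → no match
5 → no match

1, 3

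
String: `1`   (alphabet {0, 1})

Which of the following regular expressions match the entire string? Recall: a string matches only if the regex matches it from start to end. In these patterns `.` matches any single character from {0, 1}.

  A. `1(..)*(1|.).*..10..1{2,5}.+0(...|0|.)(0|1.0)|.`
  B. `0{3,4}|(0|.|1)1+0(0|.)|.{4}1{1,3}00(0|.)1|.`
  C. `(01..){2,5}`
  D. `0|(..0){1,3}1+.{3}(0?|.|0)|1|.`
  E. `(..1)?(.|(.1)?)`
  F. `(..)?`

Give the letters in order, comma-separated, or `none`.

A → match
B → match
C → no match — must start with `01`
D → match
E → match
F → no match

A, B, D, E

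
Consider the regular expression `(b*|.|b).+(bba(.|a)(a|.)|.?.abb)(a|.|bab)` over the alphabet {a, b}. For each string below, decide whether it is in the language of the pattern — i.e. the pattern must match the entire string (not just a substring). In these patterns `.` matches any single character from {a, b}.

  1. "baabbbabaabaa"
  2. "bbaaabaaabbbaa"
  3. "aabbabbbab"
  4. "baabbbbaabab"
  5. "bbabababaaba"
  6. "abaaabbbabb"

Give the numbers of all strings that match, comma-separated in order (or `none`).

1 → no match
2 → no match
3. "aabbabbbab" → match
4. "baabbbbaabab" → no match
5. "bbabababaaba" → no match
6. "abaaabbbabb" → no match

3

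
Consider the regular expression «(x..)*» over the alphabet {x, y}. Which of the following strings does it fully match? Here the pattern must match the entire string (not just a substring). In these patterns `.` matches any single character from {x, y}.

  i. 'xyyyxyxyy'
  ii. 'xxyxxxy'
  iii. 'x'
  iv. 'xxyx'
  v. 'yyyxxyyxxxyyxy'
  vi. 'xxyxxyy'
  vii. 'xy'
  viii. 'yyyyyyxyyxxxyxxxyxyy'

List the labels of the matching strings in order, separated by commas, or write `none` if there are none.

i → no match
ii → no match
iii → no match
iv → no match
v → no match
vi → no match
vii → no match
viii → no match

none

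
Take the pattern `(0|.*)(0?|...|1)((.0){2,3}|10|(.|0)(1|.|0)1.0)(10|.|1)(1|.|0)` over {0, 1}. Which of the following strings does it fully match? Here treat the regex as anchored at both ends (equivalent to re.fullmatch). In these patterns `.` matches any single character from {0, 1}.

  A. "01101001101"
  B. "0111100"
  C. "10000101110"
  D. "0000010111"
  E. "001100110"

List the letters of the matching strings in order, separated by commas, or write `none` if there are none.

none

A → no match
B → no match
C → no match
D → no match
E → no match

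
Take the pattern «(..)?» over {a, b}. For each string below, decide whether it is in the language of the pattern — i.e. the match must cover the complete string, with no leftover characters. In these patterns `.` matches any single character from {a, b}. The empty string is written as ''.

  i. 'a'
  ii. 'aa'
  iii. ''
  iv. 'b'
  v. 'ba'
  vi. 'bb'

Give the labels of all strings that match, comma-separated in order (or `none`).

ii, iii, v, vi

i → no match
ii → match
iii → match
iv → no match
v → match
vi → match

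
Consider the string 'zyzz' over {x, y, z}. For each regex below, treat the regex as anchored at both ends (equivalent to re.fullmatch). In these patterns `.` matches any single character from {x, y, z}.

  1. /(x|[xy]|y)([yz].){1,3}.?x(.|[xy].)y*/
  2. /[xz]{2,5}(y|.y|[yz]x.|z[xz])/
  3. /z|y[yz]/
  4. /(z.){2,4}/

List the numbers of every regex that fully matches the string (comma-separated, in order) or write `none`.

4

1 → no match
2 → no match
3 → no match
4 → match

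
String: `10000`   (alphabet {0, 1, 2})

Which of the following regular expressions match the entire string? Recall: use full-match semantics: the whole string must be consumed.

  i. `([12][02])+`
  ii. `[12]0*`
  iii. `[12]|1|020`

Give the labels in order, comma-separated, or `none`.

ii

i → no match
ii → match
iii → no match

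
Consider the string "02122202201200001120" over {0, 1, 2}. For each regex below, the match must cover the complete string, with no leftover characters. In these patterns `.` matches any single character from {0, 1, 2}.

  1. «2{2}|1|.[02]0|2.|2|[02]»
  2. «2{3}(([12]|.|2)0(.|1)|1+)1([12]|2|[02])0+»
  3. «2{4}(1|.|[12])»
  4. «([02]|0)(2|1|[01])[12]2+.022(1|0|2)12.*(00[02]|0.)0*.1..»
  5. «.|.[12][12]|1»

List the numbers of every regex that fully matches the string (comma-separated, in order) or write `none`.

4

1 → no match
2 → no match — must start with "2"
3 → no match — must start with "2"
4 → match
5 → no match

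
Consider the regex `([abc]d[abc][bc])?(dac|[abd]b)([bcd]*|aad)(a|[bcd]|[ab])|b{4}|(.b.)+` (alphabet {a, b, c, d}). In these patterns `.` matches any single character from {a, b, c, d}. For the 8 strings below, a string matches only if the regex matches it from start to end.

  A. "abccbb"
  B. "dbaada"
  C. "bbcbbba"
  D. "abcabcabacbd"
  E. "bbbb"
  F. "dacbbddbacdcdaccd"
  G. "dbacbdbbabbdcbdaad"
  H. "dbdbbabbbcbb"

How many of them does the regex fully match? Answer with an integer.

6

A → match
B → match
C → match
D → match
E → match
F → no match
G → no match
H → match
Total matched: 6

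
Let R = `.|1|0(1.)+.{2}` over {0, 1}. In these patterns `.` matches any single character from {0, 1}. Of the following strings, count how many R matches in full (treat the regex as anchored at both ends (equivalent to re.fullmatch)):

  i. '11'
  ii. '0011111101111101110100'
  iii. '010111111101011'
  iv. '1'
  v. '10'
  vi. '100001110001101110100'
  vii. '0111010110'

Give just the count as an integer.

i → no match
ii → no match
iii → match
iv → match
v → no match
vi → no match
vii → no match
Total matched: 2

2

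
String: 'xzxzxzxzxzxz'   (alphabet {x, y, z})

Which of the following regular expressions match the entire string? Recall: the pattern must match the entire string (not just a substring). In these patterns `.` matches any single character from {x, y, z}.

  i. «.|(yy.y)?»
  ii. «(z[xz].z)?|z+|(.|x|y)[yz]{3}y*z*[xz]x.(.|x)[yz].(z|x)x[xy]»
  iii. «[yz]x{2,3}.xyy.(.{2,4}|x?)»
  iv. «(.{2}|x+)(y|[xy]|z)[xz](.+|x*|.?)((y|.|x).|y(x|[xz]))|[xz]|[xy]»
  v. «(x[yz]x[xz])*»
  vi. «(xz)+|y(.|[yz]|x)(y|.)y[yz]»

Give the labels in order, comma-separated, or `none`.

iv, v, vi

i → no match
ii → no match
iii → no match
iv → match
v → match
vi → match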